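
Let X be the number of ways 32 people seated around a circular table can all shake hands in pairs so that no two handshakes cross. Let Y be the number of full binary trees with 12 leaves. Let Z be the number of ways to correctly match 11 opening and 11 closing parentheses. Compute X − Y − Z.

35240098

With 32 = 2·16 people, non-crossing handshake pairings are non-crossing perfect matchings on a circle, counted by C_16. So X = C_16 = 35357670.
Full binary trees with 12 leaves have 12−1 = 11 internal nodes, so there are C_11 of them. So Y = C_11 = 58786.
With 11 pairs the number of balanced bracket strings is the Catalan number C_11. So Z = C_11 = 58786.
X − Y − Z = 35357670 − 58786 − 58786 = 35240098.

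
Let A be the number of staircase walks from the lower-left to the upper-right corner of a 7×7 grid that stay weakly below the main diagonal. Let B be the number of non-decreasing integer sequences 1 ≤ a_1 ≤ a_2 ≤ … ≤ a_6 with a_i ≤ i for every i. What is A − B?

Monotone paths in an n×n grid that stay weakly below the diagonal are counted by C_n; here n = 7. So A = C_7 = 429.
Such sub-staircase sequences of length n are counted by C_n; here n = 6. So B = C_6 = 132.
A − B = 429 − 132 = 297.

297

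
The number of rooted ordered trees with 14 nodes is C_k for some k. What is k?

13

Rooted ordered (plane) trees on m nodes have m−1 edges and are counted by C_{m−1}; m = 14 gives C_13.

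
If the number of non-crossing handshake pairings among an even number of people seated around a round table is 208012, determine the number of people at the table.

Non-crossing handshake pairings of 2n people are counted by C_n. Since C_12 = 208012, the index is 12.
So n = 12, and there are 2n = 24 people.

24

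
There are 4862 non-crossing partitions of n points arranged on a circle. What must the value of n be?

Non-crossing partitions of [n] are counted by C_n, and C_9 = 4862.

9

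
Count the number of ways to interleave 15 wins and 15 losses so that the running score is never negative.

Reading a vote for the leader as '(' and for the other as ')' turns such a sequence into a balanced string of 15 pairs, so the count is C_15.
C_15 = C(30,15)/16 = 155117520/16 = 9694845.

9694845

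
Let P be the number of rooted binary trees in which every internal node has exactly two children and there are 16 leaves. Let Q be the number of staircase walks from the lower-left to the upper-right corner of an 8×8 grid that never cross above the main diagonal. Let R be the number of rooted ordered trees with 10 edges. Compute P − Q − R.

A full binary tree with L leaves has L−1 internal nodes and is counted by C_{L−1}; L = 16 gives C_15. So P = C_15 = 9694845.
Sub-diagonal monotone paths from (0,0) to (8,8) biject with Dyck paths of semilength 8, giving C_8. So Q = C_8 = 1430.
Rooted ordered trees with n edges are counted by C_n; here n = 10. So R = C_10 = 16796.
P − Q − R = 9694845 − 1430 − 16796 = 9676619.

9676619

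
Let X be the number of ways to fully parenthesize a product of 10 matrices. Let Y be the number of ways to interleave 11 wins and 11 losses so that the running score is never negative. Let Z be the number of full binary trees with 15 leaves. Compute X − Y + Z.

Ways to associate a product of 10 factors correspond to binary trees on 10 leaves, so the count is C_9. So X = C_9 = 4862.
Reading a vote for the leader as '(' and for the other as ')' turns such a sequence into a balanced string of 11 pairs, so the count is C_11. So Y = C_11 = 58786.
Full binary trees with 15 leaves have 15−1 = 14 internal nodes, so there are C_14 of them. So Z = C_14 = 2674440.
X − Y + Z = 4862 − 58786 + 2674440 = 2620516.

2620516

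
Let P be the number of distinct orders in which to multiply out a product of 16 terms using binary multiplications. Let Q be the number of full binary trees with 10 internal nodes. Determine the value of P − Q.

Bracketing 16 factors into binary products is counted by C_{16−1} = C_15. So P = C_15 = 9694845.
The number of full binary trees on 10 internal nodes is the Catalan number C_10. So Q = C_10 = 16796.
P − Q = 9694845 − 16796 = 9678049.

9678049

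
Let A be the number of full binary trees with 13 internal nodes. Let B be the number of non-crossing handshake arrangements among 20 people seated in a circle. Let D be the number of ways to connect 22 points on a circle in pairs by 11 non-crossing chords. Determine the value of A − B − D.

667318

The number of full binary trees on 13 internal nodes is the Catalan number C_13. So A = C_13 = 742900.
Non-crossing handshake pairings of 2n people are counted by C_n; 20 people gives n = 10. So B = C_10 = 16796.
Pairing 22 circle points by 11 non-crossing chords gives C_11 matchings. So D = C_11 = 58786.
A − B − D = 742900 − 16796 − 58786 = 667318.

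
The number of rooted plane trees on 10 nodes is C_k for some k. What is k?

9

A rooted plane tree on 10 nodes has 9 edges, and such trees are counted by C_9.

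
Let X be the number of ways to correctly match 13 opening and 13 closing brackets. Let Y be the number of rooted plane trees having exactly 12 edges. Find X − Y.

Balanced strings of n pairs of brackets are counted by C_n; here n = 13. So X = C_13 = 742900.
A rooted plane tree with 12 edges has 13 nodes, and the count is C_12. So Y = C_12 = 208012.
X − Y = 742900 − 208012 = 534888.

534888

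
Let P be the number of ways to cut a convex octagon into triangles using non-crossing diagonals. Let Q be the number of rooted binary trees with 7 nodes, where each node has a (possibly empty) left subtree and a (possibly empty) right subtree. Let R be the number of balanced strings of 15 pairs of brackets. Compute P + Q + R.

The number of triangulations of an 8-gon is the Catalan number C_6 (index = sides − 2). So P = C_6 = 132.
There are C_n binary search tree shapes on n keys; with n = 7 that is C_7. So Q = C_7 = 429.
Balanced strings of n pairs of brackets are counted by C_n; here n = 15. So R = C_15 = 9694845.
P + Q + R = 132 + 429 + 9694845 = 9695406.

9695406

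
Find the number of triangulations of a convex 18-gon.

35357670

Triangulations of a convex m-gon are counted by C_{m−2}; with m = 18 this is C_16.
C_16 = 35357670.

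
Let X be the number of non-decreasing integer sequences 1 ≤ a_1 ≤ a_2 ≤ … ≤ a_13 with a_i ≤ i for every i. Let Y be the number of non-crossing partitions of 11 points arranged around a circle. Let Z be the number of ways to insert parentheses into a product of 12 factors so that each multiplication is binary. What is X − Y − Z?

Weakly increasing sequences with a_i ≤ i biject with Dyck paths of semilength 13, so there are C_13. So X = C_13 = 742900.
Non-crossing partitions of an n-element set are counted by C_n; here n = 11. So Y = C_11 = 58786.
Ways to associate a product of 12 factors correspond to binary trees on 12 leaves, so the count is C_11. So Z = C_11 = 58786.
X − Y − Z = 742900 − 58786 − 58786 = 625328.

625328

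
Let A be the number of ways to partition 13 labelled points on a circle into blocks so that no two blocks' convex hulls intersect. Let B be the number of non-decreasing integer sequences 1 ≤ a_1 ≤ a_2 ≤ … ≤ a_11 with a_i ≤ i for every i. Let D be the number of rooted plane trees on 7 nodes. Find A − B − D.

The non-crossing partitions of [13] form a lattice of size C_13. So A = C_13 = 742900.
Weakly increasing sequences with a_i ≤ i biject with Dyck paths of semilength 11, so there are C_11. So B = C_11 = 58786.
A rooted plane tree on 7 nodes has 6 edges, and such trees are counted by C_6. So D = C_6 = 132.
A − B − D = 742900 − 58786 − 132 = 683982.

683982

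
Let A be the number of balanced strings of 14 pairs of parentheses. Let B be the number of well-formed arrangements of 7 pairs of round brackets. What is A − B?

2674011

A balanced arrangement of 14 bracket pairs is a Dyck word of semilength 14, so the count is C_14. So A = C_14 = 2674440.
A balanced arrangement of 7 bracket pairs is a Dyck word of semilength 7, so the count is C_7. So B = C_7 = 429.
A − B = 2674440 − 429 = 2674011.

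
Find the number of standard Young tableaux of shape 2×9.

4862

By the hook-length formula (or a Dyck-path bijection), SYT of shape 2×9 number C_9.
C_9 = C(18,9)/10 = 48620/10 = 4862.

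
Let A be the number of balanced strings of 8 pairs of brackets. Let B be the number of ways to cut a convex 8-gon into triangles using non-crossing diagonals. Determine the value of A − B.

1298

With 8 pairs the number of balanced bracket strings is the Catalan number C_8. So A = C_8 = 1430.
A convex 8-gon is triangulated into 6 triangles, and the number of such triangulations is the Catalan number C_{8−2} = C_6. So B = C_6 = 132.
A − B = 1430 − 132 = 1298.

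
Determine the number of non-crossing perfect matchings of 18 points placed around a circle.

4862

Non-crossing perfect matchings of 2n points on a circle are counted by C_n; with 18 points, n = 9.
C_9 = C(18,9)/10 = 48620/10 = 4862.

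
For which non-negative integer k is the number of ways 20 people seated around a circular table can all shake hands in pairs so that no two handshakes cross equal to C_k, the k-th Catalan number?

With 20 = 2·10 people, non-crossing handshake pairings are non-crossing perfect matchings on a circle, counted by C_10.

10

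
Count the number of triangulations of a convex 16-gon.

2674440

Triangulations of a convex m-gon are counted by C_{m−2}; with m = 16 this is C_14.
C_14 = C(28,14)/15 = 40116600/15 = 2674440.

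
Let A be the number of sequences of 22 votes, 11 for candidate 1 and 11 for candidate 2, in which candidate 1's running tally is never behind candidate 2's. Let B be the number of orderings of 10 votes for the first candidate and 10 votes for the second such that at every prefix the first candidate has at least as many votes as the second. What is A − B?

41990

Reading a vote for the leader as '(' and for the other as ')' turns such a sequence into a balanced string of 11 pairs, so the count is C_11. So A = C_11 = 58786.
Ballot sequences with n votes each where one side never trails are Dyck words, counted by C_n; here n = 10. So B = C_10 = 16796.
A − B = 58786 − 16796 = 41990.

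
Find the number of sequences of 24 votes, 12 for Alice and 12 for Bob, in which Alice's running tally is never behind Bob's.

Ballot sequences with n votes each where one side never trails are Dyck words, counted by C_n; here n = 12.
C_12 = C(24,12)/13 = 2704156/13 = 208012.

208012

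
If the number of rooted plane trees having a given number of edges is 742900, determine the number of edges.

13

Rooted ordered trees with n edges are counted by C_n; 742900 = C_13.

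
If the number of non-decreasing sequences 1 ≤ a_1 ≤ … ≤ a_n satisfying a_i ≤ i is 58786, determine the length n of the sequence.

Such sub-staircase sequences of length n are counted by C_n, and C_11 = 58786.

11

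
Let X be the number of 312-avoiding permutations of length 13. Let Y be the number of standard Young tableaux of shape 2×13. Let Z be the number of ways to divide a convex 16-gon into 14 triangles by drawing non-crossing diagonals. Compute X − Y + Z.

2674440

For any fixed pattern of length 3, the pattern-avoiding permutations of [13] number C_13. So X = C_13 = 742900.
By the hook-length formula (or a Dyck-path bijection), SYT of shape 2×13 number C_13. So Y = C_13 = 742900.
Triangulations of a convex m-gon are counted by C_{m−2}; with m = 16 this is C_14. So Z = C_14 = 2674440.
X − Y + Z = 742900 − 742900 + 2674440 = 2674440.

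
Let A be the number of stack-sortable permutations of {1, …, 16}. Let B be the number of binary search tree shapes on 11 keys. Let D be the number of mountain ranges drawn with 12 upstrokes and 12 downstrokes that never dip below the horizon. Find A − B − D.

Stack-sortable permutations are exactly the 231-avoiding ones, counted by C_n; here n = 16. So A = C_16 = 35357670.
Rooted binary trees with 11 nodes (each child slot possibly empty) number C_11. So B = C_11 = 58786.
A Dyck path with 12 up-steps and 12 down-steps has semilength 12, so there are C_12 of them. So D = C_12 = 208012.
A − B − D = 35357670 − 58786 − 208012 = 35090872.

35090872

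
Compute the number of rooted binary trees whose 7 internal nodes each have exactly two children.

429

The number of full binary trees on 7 internal nodes is the Catalan number C_7.
C_7 = 429.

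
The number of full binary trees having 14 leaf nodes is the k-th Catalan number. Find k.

13

Full binary trees with 14 leaves have 14−1 = 13 internal nodes, so there are C_13 of them.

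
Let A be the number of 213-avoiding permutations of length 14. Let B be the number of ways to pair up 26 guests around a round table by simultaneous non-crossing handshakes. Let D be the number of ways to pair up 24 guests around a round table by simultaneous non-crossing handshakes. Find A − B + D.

For any fixed pattern of length 3, the pattern-avoiding permutations of [14] number C_14. So A = C_14 = 2674440.
With 26 = 2·13 people, non-crossing handshake pairings are non-crossing perfect matchings on a circle, counted by C_13. So B = C_13 = 742900.
Non-crossing handshake pairings of 2n people are counted by C_n; 24 people gives n = 12. So D = C_12 = 208012.
A − B + D = 2674440 − 742900 + 208012 = 2139552.

2139552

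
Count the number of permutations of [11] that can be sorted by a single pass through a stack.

58786

By Knuth's characterisation, the stack-sortable permutations of length 11 are the 231-avoiders, numbering C_11.
C_11 = C_10 · 2(2·10+1)/(10+2) = 16796 · 42/12 = 58786.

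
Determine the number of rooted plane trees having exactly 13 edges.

A rooted plane tree with 13 edges has 14 nodes, and the count is C_13.
C_13 = 742900.

742900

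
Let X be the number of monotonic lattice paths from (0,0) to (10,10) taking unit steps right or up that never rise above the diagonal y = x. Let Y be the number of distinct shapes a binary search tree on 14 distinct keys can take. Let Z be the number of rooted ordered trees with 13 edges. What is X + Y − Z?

Sub-diagonal monotone paths from (0,0) to (10,10) biject with Dyck paths of semilength 10, giving C_10. So X = C_10 = 16796.
Rooted binary trees with 14 nodes (each child slot possibly empty) number C_14. So Y = C_14 = 2674440.
Rooted ordered trees with n edges are counted by C_n; here n = 13. So Z = C_13 = 742900.
X + Y − Z = 16796 + 2674440 − 742900 = 1948336.

1948336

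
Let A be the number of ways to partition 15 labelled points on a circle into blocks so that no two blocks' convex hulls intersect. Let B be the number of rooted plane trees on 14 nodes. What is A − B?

The non-crossing partitions of [15] form a lattice of size C_15. So A = C_15 = 9694845.
A rooted plane tree on 14 nodes has 13 edges, and such trees are counted by C_13. So B = C_13 = 742900.
A − B = 9694845 − 742900 = 8951945.

8951945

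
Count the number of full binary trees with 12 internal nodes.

208012

Full binary trees with n internal nodes are counted by C_n; here n = 12.
C_12 = C(24,12)/13 = 2704156/13 = 208012.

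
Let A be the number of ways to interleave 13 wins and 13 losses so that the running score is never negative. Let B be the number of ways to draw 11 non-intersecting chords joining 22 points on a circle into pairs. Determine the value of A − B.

Ballot sequences with n votes each where one side never trails are Dyck words, counted by C_n; here n = 13. So A = C_13 = 742900.
Non-crossing perfect matchings of 2n points on a circle are counted by C_n; with 22 points, n = 11. So B = C_11 = 58786.
A − B = 742900 − 58786 = 684114.

684114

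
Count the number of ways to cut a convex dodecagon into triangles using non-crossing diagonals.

16796

Triangulations of a convex m-gon are counted by C_{m−2}; with m = 12 this is C_10.
C_10 = C(20,10)/11 = 184756/11 = 16796.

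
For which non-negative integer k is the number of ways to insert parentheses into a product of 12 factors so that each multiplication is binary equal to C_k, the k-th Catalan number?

11

Ways to associate a product of 12 factors correspond to binary trees on 12 leaves, so the count is C_11.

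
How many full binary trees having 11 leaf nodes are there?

Full binary trees with 11 leaves have 11−1 = 10 internal nodes, so there are C_10 of them.
C_10 = 16796.

16796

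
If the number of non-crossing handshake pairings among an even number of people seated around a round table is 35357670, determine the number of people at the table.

Non-crossing handshake pairings of 2n people are counted by C_n, and C_16 = 35357670.
So n = 16, and there are 2n = 32 people.

32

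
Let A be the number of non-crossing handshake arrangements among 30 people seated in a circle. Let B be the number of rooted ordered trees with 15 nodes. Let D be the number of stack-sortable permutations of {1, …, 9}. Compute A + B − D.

12364423

Non-crossing handshake pairings of 2n people are counted by C_n; 30 people gives n = 15. So A = C_15 = 9694845.
Rooted ordered (plane) trees on m nodes have m−1 edges and are counted by C_{m−1}; m = 15 gives C_14. So B = C_14 = 2674440.
By Knuth's characterisation, the stack-sortable permutations of length 9 are the 231-avoiders, numbering C_9. So D = C_9 = 4862.
A + B − D = 9694845 + 2674440 − 4862 = 12364423.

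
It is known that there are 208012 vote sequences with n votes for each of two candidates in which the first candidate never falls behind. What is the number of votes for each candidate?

Such ballot sequences with n votes each are counted by C_n, and C_12 = 208012.

12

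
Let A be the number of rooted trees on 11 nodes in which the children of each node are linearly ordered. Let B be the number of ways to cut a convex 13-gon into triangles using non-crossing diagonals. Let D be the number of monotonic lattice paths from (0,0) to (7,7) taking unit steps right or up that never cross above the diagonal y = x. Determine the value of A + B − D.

75153

A rooted plane tree on 11 nodes has 10 edges, and such trees are counted by C_10. So A = C_10 = 16796.
The number of triangulations of a 13-gon is the Catalan number C_11 (index = sides − 2). So B = C_11 = 58786.
Sub-diagonal monotone paths from (0,0) to (7,7) biject with Dyck paths of semilength 7, giving C_7. So D = C_7 = 429.
A + B − D = 16796 + 58786 − 429 = 75153.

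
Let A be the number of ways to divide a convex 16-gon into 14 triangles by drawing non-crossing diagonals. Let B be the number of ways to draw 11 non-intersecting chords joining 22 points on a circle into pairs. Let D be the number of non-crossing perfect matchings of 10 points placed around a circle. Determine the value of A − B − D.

2615612

The number of triangulations of a 16-gon is the Catalan number C_14 (index = sides − 2). So A = C_14 = 2674440.
Non-crossing perfect matchings of 2n points on a circle are counted by C_n; with 22 points, n = 11. So B = C_11 = 58786.
Non-crossing perfect matchings of 2n points on a circle are counted by C_n; with 10 points, n = 5. So D = C_5 = 42.
A − B − D = 2674440 − 58786 − 42 = 2615612.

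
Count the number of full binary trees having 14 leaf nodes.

Full binary trees with 14 leaves have 14−1 = 13 internal nodes, so there are C_13 of them.
C_13 = C_12 · 2(2·12+1)/(12+2) = 208012 · 50/14 = 742900.

742900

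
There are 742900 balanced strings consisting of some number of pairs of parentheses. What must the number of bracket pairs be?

13

Balanced strings of n bracket-pairs are counted by C_n. The Catalan number equal to 742900 is C_13.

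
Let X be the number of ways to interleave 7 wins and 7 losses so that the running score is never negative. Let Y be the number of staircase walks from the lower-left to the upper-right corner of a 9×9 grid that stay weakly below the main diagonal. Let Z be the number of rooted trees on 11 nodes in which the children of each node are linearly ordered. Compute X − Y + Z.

Reading a vote for the leader as '(' and for the other as ')' turns such a sequence into a balanced string of 7 pairs, so the count is C_7. So X = C_7 = 429.
Sub-diagonal monotone paths from (0,0) to (9,9) biject with Dyck paths of semilength 9, giving C_9. So Y = C_9 = 4862.
A rooted plane tree on 11 nodes has 10 edges, and such trees are counted by C_10. So Z = C_10 = 16796.
X − Y + Z = 429 − 4862 + 16796 = 12363.

12363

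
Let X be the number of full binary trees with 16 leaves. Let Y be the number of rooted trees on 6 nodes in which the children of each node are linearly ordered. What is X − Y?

9694803

A full binary tree with L leaves has L−1 internal nodes and is counted by C_{L−1}; L = 16 gives C_15. So X = C_15 = 9694845.
A rooted plane tree on 6 nodes has 5 edges, and such trees are counted by C_5. So Y = C_5 = 42.
X − Y = 9694845 − 42 = 9694803.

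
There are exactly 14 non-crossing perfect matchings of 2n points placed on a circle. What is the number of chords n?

4

Non-crossing pairings of 2n points on a circle are counted by C_n. The Catalan number equal to 14 is C_4.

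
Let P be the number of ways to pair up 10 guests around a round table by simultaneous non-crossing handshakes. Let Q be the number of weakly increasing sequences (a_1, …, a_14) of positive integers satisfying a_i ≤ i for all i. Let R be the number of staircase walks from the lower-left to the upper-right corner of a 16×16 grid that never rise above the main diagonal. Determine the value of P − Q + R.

Non-crossing handshake pairings of 2n people are counted by C_n; 10 people gives n = 5. So P = C_5 = 42.
Weakly increasing sequences with a_i ≤ i biject with Dyck paths of semilength 14, so there are C_14. So Q = C_14 = 2674440.
Monotone paths in an n×n grid that stay weakly below the diagonal are counted by C_n; here n = 16. So R = C_16 = 35357670.
P − Q + R = 42 − 2674440 + 35357670 = 32683272.

32683272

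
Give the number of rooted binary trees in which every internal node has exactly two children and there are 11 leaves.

16796

A full binary tree with L leaves has L−1 internal nodes and is counted by C_{L−1}; L = 11 gives C_10.
C_10 = C(20,10)/11 = 184756/11 = 16796.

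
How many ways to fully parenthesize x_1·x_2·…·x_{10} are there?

4862

Ways to associate a product of 10 factors correspond to binary trees on 10 leaves, so the count is C_9.
C_9 = C(18,9)/10 = 48620/10 = 4862.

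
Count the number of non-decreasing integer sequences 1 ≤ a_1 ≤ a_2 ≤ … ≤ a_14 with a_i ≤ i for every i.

Weakly increasing sequences with a_i ≤ i biject with Dyck paths of semilength 14, so there are C_14.
C_14 = C_13 · 2(2·13+1)/(13+2) = 742900 · 54/15 = 2674440.

2674440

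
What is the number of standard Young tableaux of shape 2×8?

By the hook-length formula (or a Dyck-path bijection), SYT of shape 2×8 number C_8.
C_8 = 1430.

1430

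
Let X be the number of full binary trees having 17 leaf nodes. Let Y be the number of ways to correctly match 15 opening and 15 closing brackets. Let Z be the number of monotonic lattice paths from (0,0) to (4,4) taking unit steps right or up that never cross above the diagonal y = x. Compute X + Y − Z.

45052501

A full binary tree with L leaves has L−1 internal nodes and is counted by C_{L−1}; L = 17 gives C_16. So X = C_16 = 35357670.
With 15 pairs the number of balanced bracket strings is the Catalan number C_15. So Y = C_15 = 9694845.
Sub-diagonal monotone paths from (0,0) to (4,4) biject with Dyck paths of semilength 4, giving C_4. So Z = C_4 = 14.
X + Y − Z = 35357670 + 9694845 − 14 = 45052501.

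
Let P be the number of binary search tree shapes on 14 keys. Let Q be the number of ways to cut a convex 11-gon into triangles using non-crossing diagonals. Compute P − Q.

Binary trees (left/right distinguished) on n nodes are counted by C_n; here n = 14. So P = C_14 = 2674440.
A convex 11-gon is triangulated into 9 triangles, and the number of such triangulations is the Catalan number C_{11−2} = C_9. So Q = C_9 = 4862.
P − Q = 2674440 − 4862 = 2669578.

2669578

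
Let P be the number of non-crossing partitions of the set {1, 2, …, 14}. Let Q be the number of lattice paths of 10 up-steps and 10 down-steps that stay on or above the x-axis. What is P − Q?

The non-crossing partitions of [14] form a lattice of size C_14. So P = C_14 = 2674440.
Paths of 10 up- and 10 down-steps that never dip below the axis are Dyck paths; their count is C_10. So Q = C_10 = 16796.
P − Q = 2674440 − 16796 = 2657644.

2657644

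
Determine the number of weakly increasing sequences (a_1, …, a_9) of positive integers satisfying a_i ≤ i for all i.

Such sub-staircase sequences of length n are counted by C_n; here n = 9.
C_9 = C(18,9)/10 = 48620/10 = 4862.

4862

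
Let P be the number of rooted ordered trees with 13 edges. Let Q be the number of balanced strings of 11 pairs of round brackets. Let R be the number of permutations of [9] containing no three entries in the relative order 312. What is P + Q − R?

796824

A rooted plane tree with 13 edges has 14 nodes, and the count is C_13. So P = C_13 = 742900.
With 11 pairs the number of balanced bracket strings is the Catalan number C_11. So Q = C_11 = 58786.
For any fixed pattern of length 3, the pattern-avoiding permutations of [9] number C_9. So R = C_9 = 4862.
P + Q − R = 742900 + 58786 − 4862 = 796824.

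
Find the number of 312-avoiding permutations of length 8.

For any fixed pattern of length 3, the pattern-avoiding permutations of [8] number C_8.
C_8 = C(16,8)/9 = 12870/9 = 1430.

1430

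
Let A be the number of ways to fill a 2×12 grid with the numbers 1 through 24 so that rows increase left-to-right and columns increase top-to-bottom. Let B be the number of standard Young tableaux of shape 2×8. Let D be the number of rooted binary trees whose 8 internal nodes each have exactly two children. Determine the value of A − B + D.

By the hook-length formula (or a Dyck-path bijection), SYT of shape 2×12 number C_12. So A = C_12 = 208012.
By the hook-length formula (or a Dyck-path bijection), SYT of shape 2×8 number C_8. So B = C_8 = 1430.
The number of full binary trees on 8 internal nodes is the Catalan number C_8. So D = C_8 = 1430.
A − B + D = 208012 − 1430 + 1430 = 208012.

208012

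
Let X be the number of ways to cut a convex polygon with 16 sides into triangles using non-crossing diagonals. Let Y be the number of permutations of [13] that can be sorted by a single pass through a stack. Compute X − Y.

A convex 16-gon is triangulated into 14 triangles, and the number of such triangulations is the Catalan number C_{16−2} = C_14. So X = C_14 = 2674440.
By Knuth's characterisation, the stack-sortable permutations of length 13 are the 231-avoiders, numbering C_13. So Y = C_13 = 742900.
X − Y = 2674440 − 742900 = 1931540.

1931540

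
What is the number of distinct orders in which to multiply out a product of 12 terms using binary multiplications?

58786

Ways to associate a product of 12 factors correspond to binary trees on 12 leaves, so the count is C_11.
C_11 = C(22,11)/12 = 705432/12 = 58786.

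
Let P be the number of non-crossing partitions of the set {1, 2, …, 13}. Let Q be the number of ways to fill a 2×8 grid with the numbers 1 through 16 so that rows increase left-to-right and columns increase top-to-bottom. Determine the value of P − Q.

Non-crossing partitions of an n-element set are counted by C_n; here n = 13. So P = C_13 = 742900.
Standard Young tableaux of shape 2×n are counted by C_n; here n = 8. So Q = C_8 = 1430.
P − Q = 742900 − 1430 = 741470.

741470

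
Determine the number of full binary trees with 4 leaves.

5

A full binary tree with L leaves has L−1 internal nodes and is counted by C_{L−1}; L = 4 gives C_3.
C_3 = 5.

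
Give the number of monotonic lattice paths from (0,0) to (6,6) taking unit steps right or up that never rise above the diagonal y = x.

132

Monotone paths in an n×n grid that stay weakly below the diagonal are counted by C_n; here n = 6.
C_6 = 132.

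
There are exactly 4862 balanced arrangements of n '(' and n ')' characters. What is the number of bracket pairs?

9

Balanced strings of n bracket-pairs are counted by C_n. Since C_9 = 4862, the index is 9.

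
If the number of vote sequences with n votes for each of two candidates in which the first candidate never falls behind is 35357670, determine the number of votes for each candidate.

Such ballot sequences with n votes each are counted by C_n. Since C_16 = 35357670, the index is 16.

16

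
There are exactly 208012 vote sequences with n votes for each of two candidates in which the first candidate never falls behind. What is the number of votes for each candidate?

Such ballot sequences with n votes each are counted by C_n. Since C_12 = 208012, the index is 12.

12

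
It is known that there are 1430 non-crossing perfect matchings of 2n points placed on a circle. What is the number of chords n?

8

Non-crossing pairings of 2n points on a circle are counted by C_n; 1430 = C_8.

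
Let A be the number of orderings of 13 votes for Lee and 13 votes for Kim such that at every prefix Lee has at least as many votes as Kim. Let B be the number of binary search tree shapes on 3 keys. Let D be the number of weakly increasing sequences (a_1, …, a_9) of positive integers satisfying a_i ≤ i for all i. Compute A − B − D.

Reading a vote for the leader as '(' and for the other as ')' turns such a sequence into a balanced string of 13 pairs, so the count is C_13. So A = C_13 = 742900.
There are C_n binary search tree shapes on n keys; with n = 3 that is C_3. So B = C_3 = 5.
Such sub-staircase sequences of length n are counted by C_n; here n = 9. So D = C_9 = 4862.
A − B − D = 742900 − 5 − 4862 = 738033.

738033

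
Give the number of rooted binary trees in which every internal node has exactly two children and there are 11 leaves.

16796

Full binary trees with 11 leaves have 11−1 = 10 internal nodes, so there are C_10 of them.
C_10 = C(20,10)/11 = 184756/11 = 16796.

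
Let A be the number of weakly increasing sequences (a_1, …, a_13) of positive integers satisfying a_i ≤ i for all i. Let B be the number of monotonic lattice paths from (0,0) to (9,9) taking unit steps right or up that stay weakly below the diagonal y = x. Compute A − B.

738038

Weakly increasing sequences with a_i ≤ i biject with Dyck paths of semilength 13, so there are C_13. So A = C_13 = 742900.
Sub-diagonal monotone paths from (0,0) to (9,9) biject with Dyck paths of semilength 9, giving C_9. So B = C_9 = 4862.
A − B = 742900 − 4862 = 738038.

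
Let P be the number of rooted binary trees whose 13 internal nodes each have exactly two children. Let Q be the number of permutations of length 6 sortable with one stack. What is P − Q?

Full binary trees with n internal nodes are counted by C_n; here n = 13. So P = C_13 = 742900.
By Knuth's characterisation, the stack-sortable permutations of length 6 are the 231-avoiders, numbering C_6. So Q = C_6 = 132.
P − Q = 742900 − 132 = 742768.

742768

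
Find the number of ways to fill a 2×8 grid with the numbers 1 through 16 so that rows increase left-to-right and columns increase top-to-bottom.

1430

By the hook-length formula (or a Dyck-path bijection), SYT of shape 2×8 number C_8.
C_8 = C_7 · 2(2·7+1)/(7+2) = 429 · 30/9 = 1430.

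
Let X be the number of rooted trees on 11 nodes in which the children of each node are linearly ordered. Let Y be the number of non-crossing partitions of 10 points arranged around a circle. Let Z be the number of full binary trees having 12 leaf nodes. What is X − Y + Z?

A rooted plane tree on 11 nodes has 10 edges, and such trees are counted by C_10. So X = C_10 = 16796.
The non-crossing partitions of [10] form a lattice of size C_10. So Y = C_10 = 16796.
A full binary tree with L leaves has L−1 internal nodes and is counted by C_{L−1}; L = 12 gives C_11. So Z = C_11 = 58786.
X − Y + Z = 16796 − 16796 + 58786 = 58786.

58786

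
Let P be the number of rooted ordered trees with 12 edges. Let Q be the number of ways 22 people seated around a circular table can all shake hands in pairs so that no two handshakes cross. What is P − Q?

Rooted ordered trees with n edges are counted by C_n; here n = 12. So P = C_12 = 208012.
With 22 = 2·11 people, non-crossing handshake pairings are non-crossing perfect matchings on a circle, counted by C_11. So Q = C_11 = 58786.
P − Q = 208012 − 58786 = 149226.

149226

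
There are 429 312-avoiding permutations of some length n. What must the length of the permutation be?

7

Permutations of [n] avoiding a fixed length-3 pattern are counted by C_n. The Catalan number equal to 429 is C_7.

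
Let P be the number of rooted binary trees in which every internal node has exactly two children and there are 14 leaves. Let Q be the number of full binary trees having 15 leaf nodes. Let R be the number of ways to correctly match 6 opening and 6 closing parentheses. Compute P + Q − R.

3417208

A full binary tree with L leaves has L−1 internal nodes and is counted by C_{L−1}; L = 14 gives C_13. So P = C_13 = 742900.
A full binary tree with L leaves has L−1 internal nodes and is counted by C_{L−1}; L = 15 gives C_14. So Q = C_14 = 2674440.
With 6 pairs the number of balanced bracket strings is the Catalan number C_6. So R = C_6 = 132.
P + Q − R = 742900 + 2674440 − 132 = 3417208.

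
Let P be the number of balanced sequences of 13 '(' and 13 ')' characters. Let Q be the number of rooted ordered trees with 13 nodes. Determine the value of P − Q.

A balanced arrangement of 13 bracket pairs is a Dyck word of semilength 13, so the count is C_13. So P = C_13 = 742900.
A rooted plane tree on 13 nodes has 12 edges, and such trees are counted by C_12. So Q = C_12 = 208012.
P − Q = 742900 − 208012 = 534888.

534888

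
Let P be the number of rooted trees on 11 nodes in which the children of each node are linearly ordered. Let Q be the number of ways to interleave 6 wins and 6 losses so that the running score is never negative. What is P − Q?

A rooted plane tree on 11 nodes has 10 edges, and such trees are counted by C_10. So P = C_10 = 16796.
Ballot sequences with n votes each where one side never trails are Dyck words, counted by C_n; here n = 6. So Q = C_6 = 132.
P − Q = 16796 − 132 = 16664.

16664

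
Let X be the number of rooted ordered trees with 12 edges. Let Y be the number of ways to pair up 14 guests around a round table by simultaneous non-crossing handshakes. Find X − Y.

207583

Rooted ordered trees with n edges are counted by C_n; here n = 12. So X = C_12 = 208012.
With 14 = 2·7 people, non-crossing handshake pairings are non-crossing perfect matchings on a circle, counted by C_7. So Y = C_7 = 429.
X − Y = 208012 − 429 = 207583.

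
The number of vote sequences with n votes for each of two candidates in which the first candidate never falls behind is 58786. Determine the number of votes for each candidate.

11

Such ballot sequences with n votes each are counted by C_n. The Catalan number equal to 58786 is C_11.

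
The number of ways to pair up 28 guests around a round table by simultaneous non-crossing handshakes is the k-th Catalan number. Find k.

With 28 = 2·14 people, non-crossing handshake pairings are non-crossing perfect matchings on a circle, counted by C_14.

14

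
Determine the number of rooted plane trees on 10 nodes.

4862

Rooted ordered (plane) trees on m nodes have m−1 edges and are counted by C_{m−1}; m = 10 gives C_9.
C_9 = 4862.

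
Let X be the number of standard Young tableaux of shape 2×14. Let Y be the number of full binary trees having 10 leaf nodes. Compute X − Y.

2669578

Standard Young tableaux of shape 2×n are counted by C_n; here n = 14. So X = C_14 = 2674440.
A full binary tree with L leaves has L−1 internal nodes and is counted by C_{L−1}; L = 10 gives C_9. So Y = C_9 = 4862.
X − Y = 2674440 − 4862 = 2669578.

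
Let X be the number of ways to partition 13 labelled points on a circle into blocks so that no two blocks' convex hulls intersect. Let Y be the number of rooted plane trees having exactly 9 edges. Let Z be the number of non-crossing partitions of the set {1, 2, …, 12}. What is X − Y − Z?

530026

Non-crossing partitions of an n-element set are counted by C_n; here n = 13. So X = C_13 = 742900.
Rooted ordered trees with n edges are counted by C_n; here n = 9. So Y = C_9 = 4862.
Non-crossing partitions of an n-element set are counted by C_n; here n = 12. So Z = C_12 = 208012.
X − Y − Z = 742900 − 4862 − 208012 = 530026.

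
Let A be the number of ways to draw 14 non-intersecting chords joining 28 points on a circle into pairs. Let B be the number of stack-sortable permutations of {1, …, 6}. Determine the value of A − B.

Non-crossing perfect matchings of 2n points on a circle are counted by C_n; with 28 points, n = 14. So A = C_14 = 2674440.
By Knuth's characterisation, the stack-sortable permutations of length 6 are the 231-avoiders, numbering C_6. So B = C_6 = 132.
A − B = 2674440 − 132 = 2674308.

2674308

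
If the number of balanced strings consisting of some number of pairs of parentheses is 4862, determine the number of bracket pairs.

Balanced strings of n bracket-pairs are counted by C_n; 4862 = C_9.

9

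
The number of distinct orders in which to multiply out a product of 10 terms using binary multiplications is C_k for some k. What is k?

9

Parenthesizations of m factors correspond to full binary trees with m leaves, counted by C_{m−1}; m = 10 gives C_9.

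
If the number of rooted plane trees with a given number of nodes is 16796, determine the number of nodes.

Rooted ordered trees on m nodes are counted by C_{m−1}. Since C_10 = 16796, the index is 10.
So the index is 10, and the number of nodes is 10 + 1 = 11.

11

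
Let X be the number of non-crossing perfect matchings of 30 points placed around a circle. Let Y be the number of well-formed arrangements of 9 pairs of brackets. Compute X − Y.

Pairing 30 circle points by 15 non-crossing chords gives C_15 matchings. So X = C_15 = 9694845.
A balanced arrangement of 9 bracket pairs is a Dyck word of semilength 9, so the count is C_9. So Y = C_9 = 4862.
X − Y = 9694845 − 4862 = 9689983.

9689983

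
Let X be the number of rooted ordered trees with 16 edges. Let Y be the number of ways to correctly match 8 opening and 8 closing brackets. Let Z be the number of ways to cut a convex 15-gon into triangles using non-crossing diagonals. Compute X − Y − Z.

34613340

Rooted ordered trees with n edges are counted by C_n; here n = 16. So X = C_16 = 35357670.
With 8 pairs the number of balanced bracket strings is the Catalan number C_8. So Y = C_8 = 1430.
The number of triangulations of a 15-gon is the Catalan number C_13 (index = sides − 2). So Z = C_13 = 742900.
X − Y − Z = 35357670 − 1430 − 742900 = 34613340.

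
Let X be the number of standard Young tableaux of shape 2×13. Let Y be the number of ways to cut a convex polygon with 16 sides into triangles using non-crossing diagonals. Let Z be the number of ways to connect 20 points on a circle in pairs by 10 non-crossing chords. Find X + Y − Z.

3400544

Standard Young tableaux of shape 2×n are counted by C_n; here n = 13. So X = C_13 = 742900.
Triangulations of a convex m-gon are counted by C_{m−2}; with m = 16 this is C_14. So Y = C_14 = 2674440.
Pairing 20 circle points by 10 non-crossing chords gives C_10 matchings. So Z = C_10 = 16796.
X + Y − Z = 742900 + 2674440 − 16796 = 3400544.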